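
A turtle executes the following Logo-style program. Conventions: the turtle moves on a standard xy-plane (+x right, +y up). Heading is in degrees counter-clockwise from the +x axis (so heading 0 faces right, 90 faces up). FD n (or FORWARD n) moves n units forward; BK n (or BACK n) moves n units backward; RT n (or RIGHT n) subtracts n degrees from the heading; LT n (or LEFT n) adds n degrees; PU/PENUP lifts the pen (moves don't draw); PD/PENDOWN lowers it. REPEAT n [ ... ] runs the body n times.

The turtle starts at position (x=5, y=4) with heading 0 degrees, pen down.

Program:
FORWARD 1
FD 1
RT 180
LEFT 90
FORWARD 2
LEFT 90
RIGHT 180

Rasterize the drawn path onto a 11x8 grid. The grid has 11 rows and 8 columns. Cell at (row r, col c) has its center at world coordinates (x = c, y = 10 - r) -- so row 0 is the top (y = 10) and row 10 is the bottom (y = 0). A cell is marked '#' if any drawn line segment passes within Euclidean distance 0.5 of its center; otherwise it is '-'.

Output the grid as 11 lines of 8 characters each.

Segment 0: (5,4) -> (6,4)
Segment 1: (6,4) -> (7,4)
Segment 2: (7,4) -> (7,2)

Answer: --------
--------
--------
--------
--------
--------
-----###
-------#
-------#
--------
--------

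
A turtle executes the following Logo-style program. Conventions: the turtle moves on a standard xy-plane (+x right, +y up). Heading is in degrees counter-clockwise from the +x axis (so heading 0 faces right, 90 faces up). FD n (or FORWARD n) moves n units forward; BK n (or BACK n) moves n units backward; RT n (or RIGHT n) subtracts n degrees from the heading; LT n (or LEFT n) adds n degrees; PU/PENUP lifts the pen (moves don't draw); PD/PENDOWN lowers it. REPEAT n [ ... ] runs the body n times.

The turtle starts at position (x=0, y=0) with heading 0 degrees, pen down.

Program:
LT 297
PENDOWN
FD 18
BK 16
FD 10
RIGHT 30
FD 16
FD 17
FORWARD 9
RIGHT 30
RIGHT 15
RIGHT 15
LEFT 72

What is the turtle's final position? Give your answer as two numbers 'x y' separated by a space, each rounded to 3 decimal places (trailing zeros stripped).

Executing turtle program step by step:
Start: pos=(0,0), heading=0, pen down
LT 297: heading 0 -> 297
PD: pen down
FD 18: (0,0) -> (8.172,-16.038) [heading=297, draw]
BK 16: (8.172,-16.038) -> (0.908,-1.782) [heading=297, draw]
FD 10: (0.908,-1.782) -> (5.448,-10.692) [heading=297, draw]
RT 30: heading 297 -> 267
FD 16: (5.448,-10.692) -> (4.611,-26.67) [heading=267, draw]
FD 17: (4.611,-26.67) -> (3.721,-43.647) [heading=267, draw]
FD 9: (3.721,-43.647) -> (3.25,-52.635) [heading=267, draw]
RT 30: heading 267 -> 237
RT 15: heading 237 -> 222
RT 15: heading 222 -> 207
LT 72: heading 207 -> 279
Final: pos=(3.25,-52.635), heading=279, 6 segment(s) drawn

Answer: 3.25 -52.635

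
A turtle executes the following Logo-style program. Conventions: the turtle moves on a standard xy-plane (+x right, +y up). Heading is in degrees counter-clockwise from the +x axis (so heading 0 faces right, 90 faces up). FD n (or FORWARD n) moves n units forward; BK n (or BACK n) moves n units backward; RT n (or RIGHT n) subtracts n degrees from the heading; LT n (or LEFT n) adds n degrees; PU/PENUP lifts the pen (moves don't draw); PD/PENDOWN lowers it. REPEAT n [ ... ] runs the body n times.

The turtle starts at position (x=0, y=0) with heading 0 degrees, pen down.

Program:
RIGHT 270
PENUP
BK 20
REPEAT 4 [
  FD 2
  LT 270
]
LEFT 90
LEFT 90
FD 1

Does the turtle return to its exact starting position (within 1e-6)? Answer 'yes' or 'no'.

Executing turtle program step by step:
Start: pos=(0,0), heading=0, pen down
RT 270: heading 0 -> 90
PU: pen up
BK 20: (0,0) -> (0,-20) [heading=90, move]
REPEAT 4 [
  -- iteration 1/4 --
  FD 2: (0,-20) -> (0,-18) [heading=90, move]
  LT 270: heading 90 -> 0
  -- iteration 2/4 --
  FD 2: (0,-18) -> (2,-18) [heading=0, move]
  LT 270: heading 0 -> 270
  -- iteration 3/4 --
  FD 2: (2,-18) -> (2,-20) [heading=270, move]
  LT 270: heading 270 -> 180
  -- iteration 4/4 --
  FD 2: (2,-20) -> (0,-20) [heading=180, move]
  LT 270: heading 180 -> 90
]
LT 90: heading 90 -> 180
LT 90: heading 180 -> 270
FD 1: (0,-20) -> (0,-21) [heading=270, move]
Final: pos=(0,-21), heading=270, 0 segment(s) drawn

Start position: (0, 0)
Final position: (0, -21)
Distance = 21; >= 1e-6 -> NOT closed

Answer: no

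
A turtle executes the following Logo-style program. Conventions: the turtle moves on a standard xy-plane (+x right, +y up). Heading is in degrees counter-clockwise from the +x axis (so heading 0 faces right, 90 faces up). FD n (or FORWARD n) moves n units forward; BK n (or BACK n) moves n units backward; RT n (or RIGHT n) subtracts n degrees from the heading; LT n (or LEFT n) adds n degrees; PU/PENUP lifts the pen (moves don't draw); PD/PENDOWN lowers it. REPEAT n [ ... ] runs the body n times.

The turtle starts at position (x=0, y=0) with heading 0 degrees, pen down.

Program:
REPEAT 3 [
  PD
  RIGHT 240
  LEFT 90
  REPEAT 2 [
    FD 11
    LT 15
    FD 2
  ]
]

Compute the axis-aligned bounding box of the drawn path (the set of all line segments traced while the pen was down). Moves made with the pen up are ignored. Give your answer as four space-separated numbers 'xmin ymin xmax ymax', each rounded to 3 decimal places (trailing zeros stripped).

Answer: -24.083 -16.424 0 8.865

Derivation:
Executing turtle program step by step:
Start: pos=(0,0), heading=0, pen down
REPEAT 3 [
  -- iteration 1/3 --
  PD: pen down
  RT 240: heading 0 -> 120
  LT 90: heading 120 -> 210
  REPEAT 2 [
    -- iteration 1/2 --
    FD 11: (0,0) -> (-9.526,-5.5) [heading=210, draw]
    LT 15: heading 210 -> 225
    FD 2: (-9.526,-5.5) -> (-10.94,-6.914) [heading=225, draw]
    -- iteration 2/2 --
    FD 11: (-10.94,-6.914) -> (-18.719,-14.692) [heading=225, draw]
    LT 15: heading 225 -> 240
    FD 2: (-18.719,-14.692) -> (-19.719,-16.424) [heading=240, draw]
  ]
  -- iteration 2/3 --
  PD: pen down
  RT 240: heading 240 -> 0
  LT 90: heading 0 -> 90
  REPEAT 2 [
    -- iteration 1/2 --
    FD 11: (-19.719,-16.424) -> (-19.719,-5.424) [heading=90, draw]
    LT 15: heading 90 -> 105
    FD 2: (-19.719,-5.424) -> (-20.236,-3.493) [heading=105, draw]
    -- iteration 2/2 --
    FD 11: (-20.236,-3.493) -> (-23.083,7.133) [heading=105, draw]
    LT 15: heading 105 -> 120
    FD 2: (-23.083,7.133) -> (-24.083,8.865) [heading=120, draw]
  ]
  -- iteration 3/3 --
  PD: pen down
  RT 240: heading 120 -> 240
  LT 90: heading 240 -> 330
  REPEAT 2 [
    -- iteration 1/2 --
    FD 11: (-24.083,8.865) -> (-14.557,3.365) [heading=330, draw]
    LT 15: heading 330 -> 345
    FD 2: (-14.557,3.365) -> (-12.625,2.847) [heading=345, draw]
    -- iteration 2/2 --
    FD 11: (-12.625,2.847) -> (-2,0) [heading=345, draw]
    LT 15: heading 345 -> 0
    FD 2: (-2,0) -> (0,0) [heading=0, draw]
  ]
]
Final: pos=(0,0), heading=0, 12 segment(s) drawn

Segment endpoints: x in {-24.083, -23.083, -20.236, -19.719, -19.719, -18.719, -14.557, -12.625, -10.94, -9.526, -2, 0, 0}, y in {-16.424, -14.692, -6.914, -5.5, -5.424, -3.493, 0, 0, 0, 2.847, 3.365, 7.133, 8.865}
xmin=-24.083, ymin=-16.424, xmax=0, ymax=8.865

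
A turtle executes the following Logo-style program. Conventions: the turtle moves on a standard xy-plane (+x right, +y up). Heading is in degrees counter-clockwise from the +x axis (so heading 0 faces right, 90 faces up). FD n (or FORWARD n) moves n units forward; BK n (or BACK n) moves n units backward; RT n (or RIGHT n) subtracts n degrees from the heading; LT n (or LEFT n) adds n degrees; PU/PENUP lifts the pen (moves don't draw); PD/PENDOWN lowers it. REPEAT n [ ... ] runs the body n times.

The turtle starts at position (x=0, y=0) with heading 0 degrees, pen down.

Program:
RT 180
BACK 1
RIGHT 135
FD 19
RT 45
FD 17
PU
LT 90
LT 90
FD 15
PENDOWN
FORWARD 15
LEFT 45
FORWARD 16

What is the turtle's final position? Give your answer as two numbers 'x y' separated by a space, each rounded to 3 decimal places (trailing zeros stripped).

Answer: -9.879 2.121

Derivation:
Executing turtle program step by step:
Start: pos=(0,0), heading=0, pen down
RT 180: heading 0 -> 180
BK 1: (0,0) -> (1,0) [heading=180, draw]
RT 135: heading 180 -> 45
FD 19: (1,0) -> (14.435,13.435) [heading=45, draw]
RT 45: heading 45 -> 0
FD 17: (14.435,13.435) -> (31.435,13.435) [heading=0, draw]
PU: pen up
LT 90: heading 0 -> 90
LT 90: heading 90 -> 180
FD 15: (31.435,13.435) -> (16.435,13.435) [heading=180, move]
PD: pen down
FD 15: (16.435,13.435) -> (1.435,13.435) [heading=180, draw]
LT 45: heading 180 -> 225
FD 16: (1.435,13.435) -> (-9.879,2.121) [heading=225, draw]
Final: pos=(-9.879,2.121), heading=225, 5 segment(s) drawn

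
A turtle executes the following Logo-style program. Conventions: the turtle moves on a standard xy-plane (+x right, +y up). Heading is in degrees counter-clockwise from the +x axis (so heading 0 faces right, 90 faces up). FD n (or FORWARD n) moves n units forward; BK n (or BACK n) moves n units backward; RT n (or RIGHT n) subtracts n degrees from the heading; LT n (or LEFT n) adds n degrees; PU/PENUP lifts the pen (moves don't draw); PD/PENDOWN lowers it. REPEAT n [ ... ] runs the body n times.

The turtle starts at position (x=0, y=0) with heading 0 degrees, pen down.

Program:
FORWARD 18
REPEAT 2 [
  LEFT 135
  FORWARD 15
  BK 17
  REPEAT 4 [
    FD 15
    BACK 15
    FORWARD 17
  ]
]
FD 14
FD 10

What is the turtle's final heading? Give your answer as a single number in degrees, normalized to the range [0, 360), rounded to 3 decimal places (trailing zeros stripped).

Answer: 270

Derivation:
Executing turtle program step by step:
Start: pos=(0,0), heading=0, pen down
FD 18: (0,0) -> (18,0) [heading=0, draw]
REPEAT 2 [
  -- iteration 1/2 --
  LT 135: heading 0 -> 135
  FD 15: (18,0) -> (7.393,10.607) [heading=135, draw]
  BK 17: (7.393,10.607) -> (19.414,-1.414) [heading=135, draw]
  REPEAT 4 [
    -- iteration 1/4 --
    FD 15: (19.414,-1.414) -> (8.808,9.192) [heading=135, draw]
    BK 15: (8.808,9.192) -> (19.414,-1.414) [heading=135, draw]
    FD 17: (19.414,-1.414) -> (7.393,10.607) [heading=135, draw]
    -- iteration 2/4 --
    FD 15: (7.393,10.607) -> (-3.213,21.213) [heading=135, draw]
    BK 15: (-3.213,21.213) -> (7.393,10.607) [heading=135, draw]
    FD 17: (7.393,10.607) -> (-4.627,22.627) [heading=135, draw]
    -- iteration 3/4 --
    FD 15: (-4.627,22.627) -> (-15.234,33.234) [heading=135, draw]
    BK 15: (-15.234,33.234) -> (-4.627,22.627) [heading=135, draw]
    FD 17: (-4.627,22.627) -> (-16.648,34.648) [heading=135, draw]
    -- iteration 4/4 --
    FD 15: (-16.648,34.648) -> (-27.255,45.255) [heading=135, draw]
    BK 15: (-27.255,45.255) -> (-16.648,34.648) [heading=135, draw]
    FD 17: (-16.648,34.648) -> (-28.669,46.669) [heading=135, draw]
  ]
  -- iteration 2/2 --
  LT 135: heading 135 -> 270
  FD 15: (-28.669,46.669) -> (-28.669,31.669) [heading=270, draw]
  BK 17: (-28.669,31.669) -> (-28.669,48.669) [heading=270, draw]
  REPEAT 4 [
    -- iteration 1/4 --
    FD 15: (-28.669,48.669) -> (-28.669,33.669) [heading=270, draw]
    BK 15: (-28.669,33.669) -> (-28.669,48.669) [heading=270, draw]
    FD 17: (-28.669,48.669) -> (-28.669,31.669) [heading=270, draw]
    -- iteration 2/4 --
    FD 15: (-28.669,31.669) -> (-28.669,16.669) [heading=270, draw]
    BK 15: (-28.669,16.669) -> (-28.669,31.669) [heading=270, draw]
    FD 17: (-28.669,31.669) -> (-28.669,14.669) [heading=270, draw]
    -- iteration 3/4 --
    FD 15: (-28.669,14.669) -> (-28.669,-0.331) [heading=270, draw]
    BK 15: (-28.669,-0.331) -> (-28.669,14.669) [heading=270, draw]
    FD 17: (-28.669,14.669) -> (-28.669,-2.331) [heading=270, draw]
    -- iteration 4/4 --
    FD 15: (-28.669,-2.331) -> (-28.669,-17.331) [heading=270, draw]
    BK 15: (-28.669,-17.331) -> (-28.669,-2.331) [heading=270, draw]
    FD 17: (-28.669,-2.331) -> (-28.669,-19.331) [heading=270, draw]
  ]
]
FD 14: (-28.669,-19.331) -> (-28.669,-33.331) [heading=270, draw]
FD 10: (-28.669,-33.331) -> (-28.669,-43.331) [heading=270, draw]
Final: pos=(-28.669,-43.331), heading=270, 31 segment(s) drawn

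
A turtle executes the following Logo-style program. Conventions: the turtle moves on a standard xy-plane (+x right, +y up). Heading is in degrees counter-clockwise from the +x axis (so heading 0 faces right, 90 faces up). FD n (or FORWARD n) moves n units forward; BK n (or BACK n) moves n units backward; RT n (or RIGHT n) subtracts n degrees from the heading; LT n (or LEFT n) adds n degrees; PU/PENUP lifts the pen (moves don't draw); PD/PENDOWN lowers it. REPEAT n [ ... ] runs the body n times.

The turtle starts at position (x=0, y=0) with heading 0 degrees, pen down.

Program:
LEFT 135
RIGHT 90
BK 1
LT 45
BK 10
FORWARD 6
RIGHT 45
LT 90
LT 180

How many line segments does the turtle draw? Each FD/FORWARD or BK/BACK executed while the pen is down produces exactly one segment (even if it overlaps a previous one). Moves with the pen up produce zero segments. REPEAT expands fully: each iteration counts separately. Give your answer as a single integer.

Executing turtle program step by step:
Start: pos=(0,0), heading=0, pen down
LT 135: heading 0 -> 135
RT 90: heading 135 -> 45
BK 1: (0,0) -> (-0.707,-0.707) [heading=45, draw]
LT 45: heading 45 -> 90
BK 10: (-0.707,-0.707) -> (-0.707,-10.707) [heading=90, draw]
FD 6: (-0.707,-10.707) -> (-0.707,-4.707) [heading=90, draw]
RT 45: heading 90 -> 45
LT 90: heading 45 -> 135
LT 180: heading 135 -> 315
Final: pos=(-0.707,-4.707), heading=315, 3 segment(s) drawn
Segments drawn: 3

Answer: 3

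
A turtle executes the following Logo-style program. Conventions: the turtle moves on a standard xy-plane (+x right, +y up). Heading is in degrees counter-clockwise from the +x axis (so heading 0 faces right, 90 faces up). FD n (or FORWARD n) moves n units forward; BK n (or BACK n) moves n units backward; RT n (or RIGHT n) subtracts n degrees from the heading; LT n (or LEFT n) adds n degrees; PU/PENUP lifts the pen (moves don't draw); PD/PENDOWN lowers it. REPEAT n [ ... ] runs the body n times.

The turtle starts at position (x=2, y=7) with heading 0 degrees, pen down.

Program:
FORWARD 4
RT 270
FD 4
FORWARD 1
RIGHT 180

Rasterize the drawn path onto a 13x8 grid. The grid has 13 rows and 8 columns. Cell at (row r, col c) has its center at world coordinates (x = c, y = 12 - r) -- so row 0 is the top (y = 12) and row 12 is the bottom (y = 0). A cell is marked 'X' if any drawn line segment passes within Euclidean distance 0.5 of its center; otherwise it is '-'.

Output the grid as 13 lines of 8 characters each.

Answer: ------X-
------X-
------X-
------X-
------X-
--XXXXX-
--------
--------
--------
--------
--------
--------
--------

Derivation:
Segment 0: (2,7) -> (6,7)
Segment 1: (6,7) -> (6,11)
Segment 2: (6,11) -> (6,12)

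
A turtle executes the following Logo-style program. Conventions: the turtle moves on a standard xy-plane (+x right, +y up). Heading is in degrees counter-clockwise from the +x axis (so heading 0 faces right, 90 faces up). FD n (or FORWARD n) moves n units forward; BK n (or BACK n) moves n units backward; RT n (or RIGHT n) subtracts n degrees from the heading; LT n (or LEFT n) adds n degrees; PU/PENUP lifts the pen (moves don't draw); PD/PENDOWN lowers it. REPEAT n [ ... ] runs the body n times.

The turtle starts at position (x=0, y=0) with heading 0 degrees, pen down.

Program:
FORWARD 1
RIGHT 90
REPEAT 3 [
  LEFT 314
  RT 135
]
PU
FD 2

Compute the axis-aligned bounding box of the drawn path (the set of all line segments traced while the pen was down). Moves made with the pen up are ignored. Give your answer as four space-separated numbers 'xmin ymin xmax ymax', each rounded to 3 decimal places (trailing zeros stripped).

Executing turtle program step by step:
Start: pos=(0,0), heading=0, pen down
FD 1: (0,0) -> (1,0) [heading=0, draw]
RT 90: heading 0 -> 270
REPEAT 3 [
  -- iteration 1/3 --
  LT 314: heading 270 -> 224
  RT 135: heading 224 -> 89
  -- iteration 2/3 --
  LT 314: heading 89 -> 43
  RT 135: heading 43 -> 268
  -- iteration 3/3 --
  LT 314: heading 268 -> 222
  RT 135: heading 222 -> 87
]
PU: pen up
FD 2: (1,0) -> (1.105,1.997) [heading=87, move]
Final: pos=(1.105,1.997), heading=87, 1 segment(s) drawn

Segment endpoints: x in {0, 1}, y in {0}
xmin=0, ymin=0, xmax=1, ymax=0

Answer: 0 0 1 0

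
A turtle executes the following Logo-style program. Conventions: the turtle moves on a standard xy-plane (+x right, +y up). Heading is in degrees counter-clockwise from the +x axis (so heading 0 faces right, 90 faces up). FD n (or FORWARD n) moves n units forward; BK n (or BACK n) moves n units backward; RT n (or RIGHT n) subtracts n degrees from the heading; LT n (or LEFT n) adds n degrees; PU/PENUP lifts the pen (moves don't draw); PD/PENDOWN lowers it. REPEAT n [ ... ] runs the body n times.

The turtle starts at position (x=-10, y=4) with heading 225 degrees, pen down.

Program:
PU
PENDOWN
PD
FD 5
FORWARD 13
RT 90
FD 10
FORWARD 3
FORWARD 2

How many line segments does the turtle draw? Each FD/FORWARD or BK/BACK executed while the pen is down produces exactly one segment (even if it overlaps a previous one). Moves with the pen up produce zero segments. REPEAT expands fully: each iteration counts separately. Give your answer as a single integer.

Answer: 5

Derivation:
Executing turtle program step by step:
Start: pos=(-10,4), heading=225, pen down
PU: pen up
PD: pen down
PD: pen down
FD 5: (-10,4) -> (-13.536,0.464) [heading=225, draw]
FD 13: (-13.536,0.464) -> (-22.728,-8.728) [heading=225, draw]
RT 90: heading 225 -> 135
FD 10: (-22.728,-8.728) -> (-29.799,-1.657) [heading=135, draw]
FD 3: (-29.799,-1.657) -> (-31.92,0.464) [heading=135, draw]
FD 2: (-31.92,0.464) -> (-33.335,1.879) [heading=135, draw]
Final: pos=(-33.335,1.879), heading=135, 5 segment(s) drawn
Segments drawn: 5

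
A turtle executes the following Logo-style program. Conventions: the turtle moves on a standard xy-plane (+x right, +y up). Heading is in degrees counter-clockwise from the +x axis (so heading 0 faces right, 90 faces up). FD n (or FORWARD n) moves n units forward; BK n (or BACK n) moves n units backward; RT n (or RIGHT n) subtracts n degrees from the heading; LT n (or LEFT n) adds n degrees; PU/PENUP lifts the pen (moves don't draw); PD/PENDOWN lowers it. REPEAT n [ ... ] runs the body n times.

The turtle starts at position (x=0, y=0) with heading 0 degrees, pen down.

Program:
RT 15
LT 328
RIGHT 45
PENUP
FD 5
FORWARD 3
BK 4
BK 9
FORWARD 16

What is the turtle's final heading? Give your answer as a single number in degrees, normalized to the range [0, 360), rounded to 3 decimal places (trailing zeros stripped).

Executing turtle program step by step:
Start: pos=(0,0), heading=0, pen down
RT 15: heading 0 -> 345
LT 328: heading 345 -> 313
RT 45: heading 313 -> 268
PU: pen up
FD 5: (0,0) -> (-0.174,-4.997) [heading=268, move]
FD 3: (-0.174,-4.997) -> (-0.279,-7.995) [heading=268, move]
BK 4: (-0.279,-7.995) -> (-0.14,-3.998) [heading=268, move]
BK 9: (-0.14,-3.998) -> (0.174,4.997) [heading=268, move]
FD 16: (0.174,4.997) -> (-0.384,-10.993) [heading=268, move]
Final: pos=(-0.384,-10.993), heading=268, 0 segment(s) drawn

Answer: 268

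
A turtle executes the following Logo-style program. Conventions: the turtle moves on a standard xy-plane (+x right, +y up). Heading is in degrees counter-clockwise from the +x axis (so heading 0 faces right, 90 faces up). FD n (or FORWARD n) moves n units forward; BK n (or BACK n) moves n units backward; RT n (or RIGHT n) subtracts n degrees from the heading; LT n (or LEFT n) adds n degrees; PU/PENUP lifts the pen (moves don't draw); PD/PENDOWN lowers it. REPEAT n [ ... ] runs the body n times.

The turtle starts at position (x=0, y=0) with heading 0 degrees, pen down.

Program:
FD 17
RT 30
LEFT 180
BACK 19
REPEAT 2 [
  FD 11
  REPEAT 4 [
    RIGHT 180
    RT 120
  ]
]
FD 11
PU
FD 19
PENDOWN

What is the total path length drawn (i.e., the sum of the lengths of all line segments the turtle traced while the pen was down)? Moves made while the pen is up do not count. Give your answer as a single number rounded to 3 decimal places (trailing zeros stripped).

Executing turtle program step by step:
Start: pos=(0,0), heading=0, pen down
FD 17: (0,0) -> (17,0) [heading=0, draw]
RT 30: heading 0 -> 330
LT 180: heading 330 -> 150
BK 19: (17,0) -> (33.454,-9.5) [heading=150, draw]
REPEAT 2 [
  -- iteration 1/2 --
  FD 11: (33.454,-9.5) -> (23.928,-4) [heading=150, draw]
  REPEAT 4 [
    -- iteration 1/4 --
    RT 180: heading 150 -> 330
    RT 120: heading 330 -> 210
    -- iteration 2/4 --
    RT 180: heading 210 -> 30
    RT 120: heading 30 -> 270
    -- iteration 3/4 --
    RT 180: heading 270 -> 90
    RT 120: heading 90 -> 330
    -- iteration 4/4 --
    RT 180: heading 330 -> 150
    RT 120: heading 150 -> 30
  ]
  -- iteration 2/2 --
  FD 11: (23.928,-4) -> (33.454,1.5) [heading=30, draw]
  REPEAT 4 [
    -- iteration 1/4 --
    RT 180: heading 30 -> 210
    RT 120: heading 210 -> 90
    -- iteration 2/4 --
    RT 180: heading 90 -> 270
    RT 120: heading 270 -> 150
    -- iteration 3/4 --
    RT 180: heading 150 -> 330
    RT 120: heading 330 -> 210
    -- iteration 4/4 --
    RT 180: heading 210 -> 30
    RT 120: heading 30 -> 270
  ]
]
FD 11: (33.454,1.5) -> (33.454,-9.5) [heading=270, draw]
PU: pen up
FD 19: (33.454,-9.5) -> (33.454,-28.5) [heading=270, move]
PD: pen down
Final: pos=(33.454,-28.5), heading=270, 5 segment(s) drawn

Segment lengths:
  seg 1: (0,0) -> (17,0), length = 17
  seg 2: (17,0) -> (33.454,-9.5), length = 19
  seg 3: (33.454,-9.5) -> (23.928,-4), length = 11
  seg 4: (23.928,-4) -> (33.454,1.5), length = 11
  seg 5: (33.454,1.5) -> (33.454,-9.5), length = 11
Total = 69

Answer: 69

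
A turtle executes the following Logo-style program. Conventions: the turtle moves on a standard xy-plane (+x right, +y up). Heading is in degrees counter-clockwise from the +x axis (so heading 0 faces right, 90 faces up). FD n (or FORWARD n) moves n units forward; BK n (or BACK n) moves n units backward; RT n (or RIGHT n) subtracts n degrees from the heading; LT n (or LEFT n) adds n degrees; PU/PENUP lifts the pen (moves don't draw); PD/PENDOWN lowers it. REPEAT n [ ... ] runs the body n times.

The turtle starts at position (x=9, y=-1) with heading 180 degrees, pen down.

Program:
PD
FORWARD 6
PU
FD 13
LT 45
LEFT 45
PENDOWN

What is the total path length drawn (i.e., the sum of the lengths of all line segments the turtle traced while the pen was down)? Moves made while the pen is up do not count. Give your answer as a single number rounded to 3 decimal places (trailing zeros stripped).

Executing turtle program step by step:
Start: pos=(9,-1), heading=180, pen down
PD: pen down
FD 6: (9,-1) -> (3,-1) [heading=180, draw]
PU: pen up
FD 13: (3,-1) -> (-10,-1) [heading=180, move]
LT 45: heading 180 -> 225
LT 45: heading 225 -> 270
PD: pen down
Final: pos=(-10,-1), heading=270, 1 segment(s) drawn

Segment lengths:
  seg 1: (9,-1) -> (3,-1), length = 6
Total = 6

Answer: 6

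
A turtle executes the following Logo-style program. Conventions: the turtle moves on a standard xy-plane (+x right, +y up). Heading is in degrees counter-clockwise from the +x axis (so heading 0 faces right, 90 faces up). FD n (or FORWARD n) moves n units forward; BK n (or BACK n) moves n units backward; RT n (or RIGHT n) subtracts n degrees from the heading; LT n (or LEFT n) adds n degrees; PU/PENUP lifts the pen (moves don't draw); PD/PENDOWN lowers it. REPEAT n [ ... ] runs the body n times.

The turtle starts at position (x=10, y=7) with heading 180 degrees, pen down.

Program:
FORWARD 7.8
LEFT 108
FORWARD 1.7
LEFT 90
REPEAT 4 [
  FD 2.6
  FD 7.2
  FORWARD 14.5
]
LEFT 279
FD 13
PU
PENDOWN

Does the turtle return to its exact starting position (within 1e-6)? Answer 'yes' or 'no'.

Answer: no

Derivation:
Executing turtle program step by step:
Start: pos=(10,7), heading=180, pen down
FD 7.8: (10,7) -> (2.2,7) [heading=180, draw]
LT 108: heading 180 -> 288
FD 1.7: (2.2,7) -> (2.725,5.383) [heading=288, draw]
LT 90: heading 288 -> 18
REPEAT 4 [
  -- iteration 1/4 --
  FD 2.6: (2.725,5.383) -> (5.198,6.187) [heading=18, draw]
  FD 7.2: (5.198,6.187) -> (12.046,8.412) [heading=18, draw]
  FD 14.5: (12.046,8.412) -> (25.836,12.892) [heading=18, draw]
  -- iteration 2/4 --
  FD 2.6: (25.836,12.892) -> (28.309,13.696) [heading=18, draw]
  FD 7.2: (28.309,13.696) -> (35.156,15.921) [heading=18, draw]
  FD 14.5: (35.156,15.921) -> (48.947,20.401) [heading=18, draw]
  -- iteration 3/4 --
  FD 2.6: (48.947,20.401) -> (51.419,21.205) [heading=18, draw]
  FD 7.2: (51.419,21.205) -> (58.267,23.43) [heading=18, draw]
  FD 14.5: (58.267,23.43) -> (72.057,27.911) [heading=18, draw]
  -- iteration 4/4 --
  FD 2.6: (72.057,27.911) -> (74.53,28.714) [heading=18, draw]
  FD 7.2: (74.53,28.714) -> (81.378,30.939) [heading=18, draw]
  FD 14.5: (81.378,30.939) -> (95.168,35.42) [heading=18, draw]
]
LT 279: heading 18 -> 297
FD 13: (95.168,35.42) -> (101.07,23.837) [heading=297, draw]
PU: pen up
PD: pen down
Final: pos=(101.07,23.837), heading=297, 15 segment(s) drawn

Start position: (10, 7)
Final position: (101.07, 23.837)
Distance = 92.613; >= 1e-6 -> NOT closed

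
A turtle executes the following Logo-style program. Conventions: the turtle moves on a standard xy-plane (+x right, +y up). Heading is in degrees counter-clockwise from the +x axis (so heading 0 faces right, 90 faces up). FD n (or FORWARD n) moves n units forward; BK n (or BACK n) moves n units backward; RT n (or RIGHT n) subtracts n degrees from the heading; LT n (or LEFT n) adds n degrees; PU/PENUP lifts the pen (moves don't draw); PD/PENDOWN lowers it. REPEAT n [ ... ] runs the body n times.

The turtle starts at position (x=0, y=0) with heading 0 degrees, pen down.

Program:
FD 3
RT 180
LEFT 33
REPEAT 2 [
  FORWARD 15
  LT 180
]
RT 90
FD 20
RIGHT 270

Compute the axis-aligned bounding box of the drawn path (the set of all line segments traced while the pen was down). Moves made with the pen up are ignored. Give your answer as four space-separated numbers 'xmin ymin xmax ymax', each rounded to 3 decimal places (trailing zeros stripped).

Answer: -9.58 -8.17 3 16.773

Derivation:
Executing turtle program step by step:
Start: pos=(0,0), heading=0, pen down
FD 3: (0,0) -> (3,0) [heading=0, draw]
RT 180: heading 0 -> 180
LT 33: heading 180 -> 213
REPEAT 2 [
  -- iteration 1/2 --
  FD 15: (3,0) -> (-9.58,-8.17) [heading=213, draw]
  LT 180: heading 213 -> 33
  -- iteration 2/2 --
  FD 15: (-9.58,-8.17) -> (3,0) [heading=33, draw]
  LT 180: heading 33 -> 213
]
RT 90: heading 213 -> 123
FD 20: (3,0) -> (-7.893,16.773) [heading=123, draw]
RT 270: heading 123 -> 213
Final: pos=(-7.893,16.773), heading=213, 4 segment(s) drawn

Segment endpoints: x in {-9.58, -7.893, 0, 3, 3}, y in {-8.17, 0, 0, 16.773}
xmin=-9.58, ymin=-8.17, xmax=3, ymax=16.773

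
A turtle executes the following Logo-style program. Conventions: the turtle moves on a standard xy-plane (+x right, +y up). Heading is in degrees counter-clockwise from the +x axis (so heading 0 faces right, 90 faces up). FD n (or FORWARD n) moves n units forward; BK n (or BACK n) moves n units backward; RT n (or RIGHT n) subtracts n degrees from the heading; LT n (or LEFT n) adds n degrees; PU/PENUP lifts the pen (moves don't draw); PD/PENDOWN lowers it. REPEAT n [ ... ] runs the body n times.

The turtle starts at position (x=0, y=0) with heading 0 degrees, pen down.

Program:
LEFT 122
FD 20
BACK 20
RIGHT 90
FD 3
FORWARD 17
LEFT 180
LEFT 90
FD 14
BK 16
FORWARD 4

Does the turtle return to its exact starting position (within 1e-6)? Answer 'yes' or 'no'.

Answer: no

Derivation:
Executing turtle program step by step:
Start: pos=(0,0), heading=0, pen down
LT 122: heading 0 -> 122
FD 20: (0,0) -> (-10.598,16.961) [heading=122, draw]
BK 20: (-10.598,16.961) -> (0,0) [heading=122, draw]
RT 90: heading 122 -> 32
FD 3: (0,0) -> (2.544,1.59) [heading=32, draw]
FD 17: (2.544,1.59) -> (16.961,10.598) [heading=32, draw]
LT 180: heading 32 -> 212
LT 90: heading 212 -> 302
FD 14: (16.961,10.598) -> (24.38,-1.274) [heading=302, draw]
BK 16: (24.38,-1.274) -> (15.901,12.294) [heading=302, draw]
FD 4: (15.901,12.294) -> (18.021,8.902) [heading=302, draw]
Final: pos=(18.021,8.902), heading=302, 7 segment(s) drawn

Start position: (0, 0)
Final position: (18.021, 8.902)
Distance = 20.1; >= 1e-6 -> NOT closed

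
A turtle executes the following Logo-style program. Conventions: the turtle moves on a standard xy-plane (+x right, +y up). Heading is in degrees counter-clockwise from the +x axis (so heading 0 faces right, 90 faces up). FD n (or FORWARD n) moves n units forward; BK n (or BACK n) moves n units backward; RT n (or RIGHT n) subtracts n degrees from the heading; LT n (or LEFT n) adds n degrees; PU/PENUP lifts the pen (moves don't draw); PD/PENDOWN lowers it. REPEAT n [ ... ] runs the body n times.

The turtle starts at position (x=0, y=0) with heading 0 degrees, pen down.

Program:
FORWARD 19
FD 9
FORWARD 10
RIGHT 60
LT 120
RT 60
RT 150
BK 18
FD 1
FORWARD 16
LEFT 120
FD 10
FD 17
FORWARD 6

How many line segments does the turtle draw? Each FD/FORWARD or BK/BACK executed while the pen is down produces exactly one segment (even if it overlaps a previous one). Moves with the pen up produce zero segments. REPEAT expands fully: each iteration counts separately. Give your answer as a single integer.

Answer: 9

Derivation:
Executing turtle program step by step:
Start: pos=(0,0), heading=0, pen down
FD 19: (0,0) -> (19,0) [heading=0, draw]
FD 9: (19,0) -> (28,0) [heading=0, draw]
FD 10: (28,0) -> (38,0) [heading=0, draw]
RT 60: heading 0 -> 300
LT 120: heading 300 -> 60
RT 60: heading 60 -> 0
RT 150: heading 0 -> 210
BK 18: (38,0) -> (53.588,9) [heading=210, draw]
FD 1: (53.588,9) -> (52.722,8.5) [heading=210, draw]
FD 16: (52.722,8.5) -> (38.866,0.5) [heading=210, draw]
LT 120: heading 210 -> 330
FD 10: (38.866,0.5) -> (47.526,-4.5) [heading=330, draw]
FD 17: (47.526,-4.5) -> (62.249,-13) [heading=330, draw]
FD 6: (62.249,-13) -> (67.445,-16) [heading=330, draw]
Final: pos=(67.445,-16), heading=330, 9 segment(s) drawn
Segments drawn: 9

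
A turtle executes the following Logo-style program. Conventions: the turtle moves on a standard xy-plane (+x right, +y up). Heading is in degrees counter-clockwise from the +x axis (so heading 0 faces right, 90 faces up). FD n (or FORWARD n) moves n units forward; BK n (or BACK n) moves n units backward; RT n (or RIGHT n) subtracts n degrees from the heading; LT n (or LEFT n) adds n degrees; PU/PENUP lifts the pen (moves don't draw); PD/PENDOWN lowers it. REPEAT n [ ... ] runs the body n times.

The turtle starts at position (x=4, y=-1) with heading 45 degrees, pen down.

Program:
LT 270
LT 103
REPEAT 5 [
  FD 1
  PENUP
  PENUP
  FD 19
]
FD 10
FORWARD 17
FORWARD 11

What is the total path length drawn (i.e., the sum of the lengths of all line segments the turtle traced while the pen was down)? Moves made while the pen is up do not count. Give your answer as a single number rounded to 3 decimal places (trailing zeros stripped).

Executing turtle program step by step:
Start: pos=(4,-1), heading=45, pen down
LT 270: heading 45 -> 315
LT 103: heading 315 -> 58
REPEAT 5 [
  -- iteration 1/5 --
  FD 1: (4,-1) -> (4.53,-0.152) [heading=58, draw]
  PU: pen up
  PU: pen up
  FD 19: (4.53,-0.152) -> (14.598,15.961) [heading=58, move]
  -- iteration 2/5 --
  FD 1: (14.598,15.961) -> (15.128,16.809) [heading=58, move]
  PU: pen up
  PU: pen up
  FD 19: (15.128,16.809) -> (25.197,32.922) [heading=58, move]
  -- iteration 3/5 --
  FD 1: (25.197,32.922) -> (25.727,33.77) [heading=58, move]
  PU: pen up
  PU: pen up
  FD 19: (25.727,33.77) -> (35.795,49.883) [heading=58, move]
  -- iteration 4/5 --
  FD 1: (35.795,49.883) -> (36.325,50.731) [heading=58, move]
  PU: pen up
  PU: pen up
  FD 19: (36.325,50.731) -> (46.394,66.844) [heading=58, move]
  -- iteration 5/5 --
  FD 1: (46.394,66.844) -> (46.923,67.692) [heading=58, move]
  PU: pen up
  PU: pen up
  FD 19: (46.923,67.692) -> (56.992,83.805) [heading=58, move]
]
FD 10: (56.992,83.805) -> (62.291,92.285) [heading=58, move]
FD 17: (62.291,92.285) -> (71.3,106.702) [heading=58, move]
FD 11: (71.3,106.702) -> (77.129,116.031) [heading=58, move]
Final: pos=(77.129,116.031), heading=58, 1 segment(s) drawn

Segment lengths:
  seg 1: (4,-1) -> (4.53,-0.152), length = 1
Total = 1

Answer: 1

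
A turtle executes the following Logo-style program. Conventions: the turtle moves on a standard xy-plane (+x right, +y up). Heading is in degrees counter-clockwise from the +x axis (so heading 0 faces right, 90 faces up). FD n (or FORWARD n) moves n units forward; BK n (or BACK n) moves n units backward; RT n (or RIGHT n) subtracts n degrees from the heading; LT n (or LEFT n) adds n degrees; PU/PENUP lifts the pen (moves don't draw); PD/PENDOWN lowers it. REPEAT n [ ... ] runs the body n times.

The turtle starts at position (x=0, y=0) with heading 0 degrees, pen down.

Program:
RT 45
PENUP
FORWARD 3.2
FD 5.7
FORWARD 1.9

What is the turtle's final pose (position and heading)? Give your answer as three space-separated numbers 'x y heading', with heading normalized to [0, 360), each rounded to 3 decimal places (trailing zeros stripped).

Answer: 7.637 -7.637 315

Derivation:
Executing turtle program step by step:
Start: pos=(0,0), heading=0, pen down
RT 45: heading 0 -> 315
PU: pen up
FD 3.2: (0,0) -> (2.263,-2.263) [heading=315, move]
FD 5.7: (2.263,-2.263) -> (6.293,-6.293) [heading=315, move]
FD 1.9: (6.293,-6.293) -> (7.637,-7.637) [heading=315, move]
Final: pos=(7.637,-7.637), heading=315, 0 segment(s) drawn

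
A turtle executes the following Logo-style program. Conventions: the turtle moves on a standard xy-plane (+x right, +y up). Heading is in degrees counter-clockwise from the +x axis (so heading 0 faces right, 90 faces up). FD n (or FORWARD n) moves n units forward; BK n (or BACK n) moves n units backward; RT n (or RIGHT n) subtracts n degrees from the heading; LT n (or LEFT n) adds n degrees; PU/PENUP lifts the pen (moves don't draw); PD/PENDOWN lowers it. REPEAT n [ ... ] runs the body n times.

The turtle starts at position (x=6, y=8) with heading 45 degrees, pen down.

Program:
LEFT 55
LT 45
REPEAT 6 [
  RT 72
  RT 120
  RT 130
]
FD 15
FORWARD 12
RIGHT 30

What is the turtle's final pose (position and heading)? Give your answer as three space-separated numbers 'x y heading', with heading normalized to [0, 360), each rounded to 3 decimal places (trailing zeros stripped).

Answer: 32.308 14.074 343

Derivation:
Executing turtle program step by step:
Start: pos=(6,8), heading=45, pen down
LT 55: heading 45 -> 100
LT 45: heading 100 -> 145
REPEAT 6 [
  -- iteration 1/6 --
  RT 72: heading 145 -> 73
  RT 120: heading 73 -> 313
  RT 130: heading 313 -> 183
  -- iteration 2/6 --
  RT 72: heading 183 -> 111
  RT 120: heading 111 -> 351
  RT 130: heading 351 -> 221
  -- iteration 3/6 --
  RT 72: heading 221 -> 149
  RT 120: heading 149 -> 29
  RT 130: heading 29 -> 259
  -- iteration 4/6 --
  RT 72: heading 259 -> 187
  RT 120: heading 187 -> 67
  RT 130: heading 67 -> 297
  -- iteration 5/6 --
  RT 72: heading 297 -> 225
  RT 120: heading 225 -> 105
  RT 130: heading 105 -> 335
  -- iteration 6/6 --
  RT 72: heading 335 -> 263
  RT 120: heading 263 -> 143
  RT 130: heading 143 -> 13
]
FD 15: (6,8) -> (20.616,11.374) [heading=13, draw]
FD 12: (20.616,11.374) -> (32.308,14.074) [heading=13, draw]
RT 30: heading 13 -> 343
Final: pos=(32.308,14.074), heading=343, 2 segment(s) drawn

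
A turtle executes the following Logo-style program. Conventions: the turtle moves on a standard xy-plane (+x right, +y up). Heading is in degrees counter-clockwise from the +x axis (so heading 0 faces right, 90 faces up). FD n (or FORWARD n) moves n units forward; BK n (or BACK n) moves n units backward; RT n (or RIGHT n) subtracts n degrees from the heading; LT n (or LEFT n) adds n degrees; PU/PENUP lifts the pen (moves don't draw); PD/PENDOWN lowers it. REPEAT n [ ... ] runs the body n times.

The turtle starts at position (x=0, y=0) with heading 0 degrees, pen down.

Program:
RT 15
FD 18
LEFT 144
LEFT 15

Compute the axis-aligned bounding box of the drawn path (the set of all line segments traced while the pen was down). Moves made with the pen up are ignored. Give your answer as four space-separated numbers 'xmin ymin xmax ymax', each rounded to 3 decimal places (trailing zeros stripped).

Answer: 0 -4.659 17.387 0

Derivation:
Executing turtle program step by step:
Start: pos=(0,0), heading=0, pen down
RT 15: heading 0 -> 345
FD 18: (0,0) -> (17.387,-4.659) [heading=345, draw]
LT 144: heading 345 -> 129
LT 15: heading 129 -> 144
Final: pos=(17.387,-4.659), heading=144, 1 segment(s) drawn

Segment endpoints: x in {0, 17.387}, y in {-4.659, 0}
xmin=0, ymin=-4.659, xmax=17.387, ymax=0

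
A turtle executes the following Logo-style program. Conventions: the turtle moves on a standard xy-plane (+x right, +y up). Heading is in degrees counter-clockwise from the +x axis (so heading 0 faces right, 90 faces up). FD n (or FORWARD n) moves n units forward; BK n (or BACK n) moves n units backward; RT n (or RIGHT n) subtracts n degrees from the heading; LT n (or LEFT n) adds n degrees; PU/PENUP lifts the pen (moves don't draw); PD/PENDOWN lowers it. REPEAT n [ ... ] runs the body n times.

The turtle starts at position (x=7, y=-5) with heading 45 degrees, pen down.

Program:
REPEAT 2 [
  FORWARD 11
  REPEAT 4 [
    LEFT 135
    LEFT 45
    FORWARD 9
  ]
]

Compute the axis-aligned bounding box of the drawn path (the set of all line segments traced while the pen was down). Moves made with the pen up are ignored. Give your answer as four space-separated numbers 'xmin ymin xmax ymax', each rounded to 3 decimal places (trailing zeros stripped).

Answer: 7 -5 22.556 10.556

Derivation:
Executing turtle program step by step:
Start: pos=(7,-5), heading=45, pen down
REPEAT 2 [
  -- iteration 1/2 --
  FD 11: (7,-5) -> (14.778,2.778) [heading=45, draw]
  REPEAT 4 [
    -- iteration 1/4 --
    LT 135: heading 45 -> 180
    LT 45: heading 180 -> 225
    FD 9: (14.778,2.778) -> (8.414,-3.586) [heading=225, draw]
    -- iteration 2/4 --
    LT 135: heading 225 -> 0
    LT 45: heading 0 -> 45
    FD 9: (8.414,-3.586) -> (14.778,2.778) [heading=45, draw]
    -- iteration 3/4 --
    LT 135: heading 45 -> 180
    LT 45: heading 180 -> 225
    FD 9: (14.778,2.778) -> (8.414,-3.586) [heading=225, draw]
    -- iteration 4/4 --
    LT 135: heading 225 -> 0
    LT 45: heading 0 -> 45
    FD 9: (8.414,-3.586) -> (14.778,2.778) [heading=45, draw]
  ]
  -- iteration 2/2 --
  FD 11: (14.778,2.778) -> (22.556,10.556) [heading=45, draw]
  REPEAT 4 [
    -- iteration 1/4 --
    LT 135: heading 45 -> 180
    LT 45: heading 180 -> 225
    FD 9: (22.556,10.556) -> (16.192,4.192) [heading=225, draw]
    -- iteration 2/4 --
    LT 135: heading 225 -> 0
    LT 45: heading 0 -> 45
    FD 9: (16.192,4.192) -> (22.556,10.556) [heading=45, draw]
    -- iteration 3/4 --
    LT 135: heading 45 -> 180
    LT 45: heading 180 -> 225
    FD 9: (22.556,10.556) -> (16.192,4.192) [heading=225, draw]
    -- iteration 4/4 --
    LT 135: heading 225 -> 0
    LT 45: heading 0 -> 45
    FD 9: (16.192,4.192) -> (22.556,10.556) [heading=45, draw]
  ]
]
Final: pos=(22.556,10.556), heading=45, 10 segment(s) drawn

Segment endpoints: x in {7, 8.414, 8.414, 14.778, 14.778, 16.192, 16.192, 22.556}, y in {-5, -3.586, -3.586, 2.778, 2.778, 2.778, 4.192, 4.192, 10.556, 10.556}
xmin=7, ymin=-5, xmax=22.556, ymax=10.556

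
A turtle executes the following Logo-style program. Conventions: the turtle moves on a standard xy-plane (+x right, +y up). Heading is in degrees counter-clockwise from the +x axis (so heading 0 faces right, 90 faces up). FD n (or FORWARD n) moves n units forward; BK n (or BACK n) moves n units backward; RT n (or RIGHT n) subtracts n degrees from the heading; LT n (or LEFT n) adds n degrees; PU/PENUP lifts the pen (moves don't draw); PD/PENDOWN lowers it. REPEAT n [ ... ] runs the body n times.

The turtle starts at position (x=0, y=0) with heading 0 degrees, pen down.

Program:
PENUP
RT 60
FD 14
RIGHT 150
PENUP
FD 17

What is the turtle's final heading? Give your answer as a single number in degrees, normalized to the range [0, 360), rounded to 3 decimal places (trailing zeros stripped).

Executing turtle program step by step:
Start: pos=(0,0), heading=0, pen down
PU: pen up
RT 60: heading 0 -> 300
FD 14: (0,0) -> (7,-12.124) [heading=300, move]
RT 150: heading 300 -> 150
PU: pen up
FD 17: (7,-12.124) -> (-7.722,-3.624) [heading=150, move]
Final: pos=(-7.722,-3.624), heading=150, 0 segment(s) drawn

Answer: 150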